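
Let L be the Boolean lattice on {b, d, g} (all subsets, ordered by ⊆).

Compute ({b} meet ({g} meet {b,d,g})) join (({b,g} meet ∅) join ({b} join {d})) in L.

{b,d}

{g} ∧ {b,d,g} = {g}
{b} ∧ {g} = ∅
{b,g} ∧ ∅ = ∅
{b} ∨ {d} = {b,d}
∅ ∨ {b,d} = {b,d}
∅ ∨ {b,d} = {b,d}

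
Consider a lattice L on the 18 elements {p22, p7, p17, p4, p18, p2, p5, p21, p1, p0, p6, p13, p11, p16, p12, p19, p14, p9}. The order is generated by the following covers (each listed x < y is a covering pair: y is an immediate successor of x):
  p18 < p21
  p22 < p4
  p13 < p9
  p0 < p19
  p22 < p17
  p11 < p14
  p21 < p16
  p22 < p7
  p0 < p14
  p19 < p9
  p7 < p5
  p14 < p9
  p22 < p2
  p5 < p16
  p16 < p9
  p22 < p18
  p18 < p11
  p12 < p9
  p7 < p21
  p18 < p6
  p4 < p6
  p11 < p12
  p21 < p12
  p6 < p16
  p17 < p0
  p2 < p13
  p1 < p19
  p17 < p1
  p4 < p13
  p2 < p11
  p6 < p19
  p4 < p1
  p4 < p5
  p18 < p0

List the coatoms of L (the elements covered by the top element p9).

p12, p13, p14, p16, p19

The coatoms are exactly the elements covered by p9: p12, p13, p14, p16, p19.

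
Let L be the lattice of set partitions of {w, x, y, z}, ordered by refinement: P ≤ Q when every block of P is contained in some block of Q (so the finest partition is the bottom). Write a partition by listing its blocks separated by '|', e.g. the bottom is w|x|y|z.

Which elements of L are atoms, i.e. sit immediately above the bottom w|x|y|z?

The atoms are exactly the elements that cover w|x|y|z: wx|y|z, wy|x|z, wz|x|y, w|xy|z, w|xz|y, w|x|yz.

wx|y|z, wy|x|z, wz|x|y, w|xy|z, w|xz|y, w|x|yz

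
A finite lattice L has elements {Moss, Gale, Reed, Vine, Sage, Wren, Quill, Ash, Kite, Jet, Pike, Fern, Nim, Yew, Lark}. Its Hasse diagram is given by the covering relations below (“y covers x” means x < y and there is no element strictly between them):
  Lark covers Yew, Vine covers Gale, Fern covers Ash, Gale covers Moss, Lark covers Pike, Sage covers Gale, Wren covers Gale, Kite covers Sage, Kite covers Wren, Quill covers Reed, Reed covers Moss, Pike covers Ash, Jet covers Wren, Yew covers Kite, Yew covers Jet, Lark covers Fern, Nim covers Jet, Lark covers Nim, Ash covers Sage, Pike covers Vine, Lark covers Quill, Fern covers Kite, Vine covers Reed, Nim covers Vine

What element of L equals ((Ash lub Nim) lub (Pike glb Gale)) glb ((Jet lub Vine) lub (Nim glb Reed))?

Ash ∨ Nim = Lark
Pike ∧ Gale = Gale
Lark ∨ Gale = Lark
Jet ∨ Vine = Nim
Nim ∧ Reed = Reed
Nim ∨ Reed = Nim
Lark ∧ Nim = Nim

Nim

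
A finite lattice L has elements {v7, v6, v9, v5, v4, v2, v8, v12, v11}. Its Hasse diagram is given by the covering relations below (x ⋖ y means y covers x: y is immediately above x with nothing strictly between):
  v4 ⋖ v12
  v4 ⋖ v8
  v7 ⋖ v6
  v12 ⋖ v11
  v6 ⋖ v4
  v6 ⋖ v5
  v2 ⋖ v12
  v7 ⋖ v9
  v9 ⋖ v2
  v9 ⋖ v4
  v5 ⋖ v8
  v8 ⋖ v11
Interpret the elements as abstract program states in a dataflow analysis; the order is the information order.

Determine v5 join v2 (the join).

v11

Common upper bounds of {v5, v2}: v11.
The least among these is v11.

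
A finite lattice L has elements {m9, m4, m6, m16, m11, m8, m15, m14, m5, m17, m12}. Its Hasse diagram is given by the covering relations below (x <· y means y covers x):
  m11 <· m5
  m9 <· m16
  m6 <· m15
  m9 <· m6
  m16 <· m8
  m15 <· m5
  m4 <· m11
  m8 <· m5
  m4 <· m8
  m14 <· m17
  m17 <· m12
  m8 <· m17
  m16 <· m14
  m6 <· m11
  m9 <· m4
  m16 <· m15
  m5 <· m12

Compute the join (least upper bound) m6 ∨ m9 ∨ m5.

m5

Common upper bounds of {m6, m9, m5}: m12, m5.
The least among these is m5.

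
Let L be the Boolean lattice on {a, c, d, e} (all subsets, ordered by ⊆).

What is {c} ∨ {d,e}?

Under ⊆, join is union: {c} ∪ {d,e} = {c,d,e}.

{c,d,e}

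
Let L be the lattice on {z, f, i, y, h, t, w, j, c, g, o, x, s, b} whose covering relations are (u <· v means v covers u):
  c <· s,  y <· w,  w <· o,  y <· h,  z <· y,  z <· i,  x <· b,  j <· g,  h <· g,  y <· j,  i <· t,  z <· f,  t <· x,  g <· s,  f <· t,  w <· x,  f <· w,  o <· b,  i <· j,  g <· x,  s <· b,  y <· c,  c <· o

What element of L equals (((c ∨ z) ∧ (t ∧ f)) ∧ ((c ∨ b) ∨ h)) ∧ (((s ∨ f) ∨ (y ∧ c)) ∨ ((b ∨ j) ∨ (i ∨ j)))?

c ∨ z = c
t ∧ f = f
c ∧ f = z
c ∨ b = b
b ∨ h = b
z ∧ b = z
s ∨ f = b
y ∧ c = y
b ∨ y = b
b ∨ j = b
i ∨ j = j
b ∨ j = b
b ∨ b = b
z ∧ b = z

z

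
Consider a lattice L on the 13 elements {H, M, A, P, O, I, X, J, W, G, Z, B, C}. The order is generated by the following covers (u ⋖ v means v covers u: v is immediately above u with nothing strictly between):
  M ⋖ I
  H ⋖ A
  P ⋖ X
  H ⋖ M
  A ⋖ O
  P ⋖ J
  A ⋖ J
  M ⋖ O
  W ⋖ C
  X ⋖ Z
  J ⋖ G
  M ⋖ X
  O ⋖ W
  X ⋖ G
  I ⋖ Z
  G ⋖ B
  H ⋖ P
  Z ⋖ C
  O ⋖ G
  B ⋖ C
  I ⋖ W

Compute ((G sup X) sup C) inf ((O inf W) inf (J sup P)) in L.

A

G ∨ X = G
G ∨ C = C
O ∧ W = O
J ∨ P = J
O ∧ J = A
C ∧ A = A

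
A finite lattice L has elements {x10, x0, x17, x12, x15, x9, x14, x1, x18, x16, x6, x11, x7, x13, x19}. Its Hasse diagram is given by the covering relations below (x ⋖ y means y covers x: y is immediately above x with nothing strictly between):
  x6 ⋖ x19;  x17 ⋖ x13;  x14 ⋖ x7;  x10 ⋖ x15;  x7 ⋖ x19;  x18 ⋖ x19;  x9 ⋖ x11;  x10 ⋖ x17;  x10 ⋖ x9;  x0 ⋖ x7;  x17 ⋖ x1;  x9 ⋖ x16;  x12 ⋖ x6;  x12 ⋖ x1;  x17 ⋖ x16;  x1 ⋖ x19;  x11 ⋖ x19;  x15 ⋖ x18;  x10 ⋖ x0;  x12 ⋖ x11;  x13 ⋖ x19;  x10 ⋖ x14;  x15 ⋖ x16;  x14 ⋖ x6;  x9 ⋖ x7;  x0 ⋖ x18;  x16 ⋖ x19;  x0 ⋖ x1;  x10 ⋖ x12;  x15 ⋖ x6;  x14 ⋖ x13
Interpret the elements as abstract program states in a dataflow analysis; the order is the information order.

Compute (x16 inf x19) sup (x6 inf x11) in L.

x16 ∧ x19 = x16
x6 ∧ x11 = x12
x16 ∨ x12 = x19

x19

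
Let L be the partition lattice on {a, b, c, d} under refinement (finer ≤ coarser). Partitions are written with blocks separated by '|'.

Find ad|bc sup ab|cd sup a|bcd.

Common upper bounds of {ad|bc, ab|cd, a|bcd}: abcd.
The least among these is abcd.

abcd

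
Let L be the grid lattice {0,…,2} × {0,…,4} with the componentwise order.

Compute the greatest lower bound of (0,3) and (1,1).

(0,1)

In a product of chains, the meet is componentwise min, giving (0,1).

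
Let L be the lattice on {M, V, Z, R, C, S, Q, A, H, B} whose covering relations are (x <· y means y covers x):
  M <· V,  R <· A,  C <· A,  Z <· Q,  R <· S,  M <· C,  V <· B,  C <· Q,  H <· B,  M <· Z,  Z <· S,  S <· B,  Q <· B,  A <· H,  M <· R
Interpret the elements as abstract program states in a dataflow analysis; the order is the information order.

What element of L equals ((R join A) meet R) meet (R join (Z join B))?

R

R ∨ A = A
A ∧ R = R
Z ∨ B = B
R ∨ B = B
R ∧ B = R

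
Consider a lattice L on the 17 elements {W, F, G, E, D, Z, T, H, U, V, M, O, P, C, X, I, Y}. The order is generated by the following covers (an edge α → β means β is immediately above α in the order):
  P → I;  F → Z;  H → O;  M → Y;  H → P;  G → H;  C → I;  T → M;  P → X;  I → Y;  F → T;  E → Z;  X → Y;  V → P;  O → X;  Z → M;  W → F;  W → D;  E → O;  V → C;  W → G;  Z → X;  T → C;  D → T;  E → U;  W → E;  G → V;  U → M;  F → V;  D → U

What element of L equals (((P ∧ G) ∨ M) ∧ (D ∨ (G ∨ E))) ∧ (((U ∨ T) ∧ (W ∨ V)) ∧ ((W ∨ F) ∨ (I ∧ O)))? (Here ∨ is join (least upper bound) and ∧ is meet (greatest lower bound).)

F

P ∧ G = G
G ∨ M = Y
G ∨ E = O
D ∨ O = Y
Y ∧ Y = Y
U ∨ T = M
W ∨ V = V
M ∧ V = F
W ∨ F = F
I ∧ O = H
F ∨ H = P
F ∧ P = F
Y ∧ F = F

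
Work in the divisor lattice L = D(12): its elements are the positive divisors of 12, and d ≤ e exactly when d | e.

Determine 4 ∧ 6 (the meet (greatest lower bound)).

2

In the divisibility order, the meet is the greatest common divisor: gcd(4, 6) = 2.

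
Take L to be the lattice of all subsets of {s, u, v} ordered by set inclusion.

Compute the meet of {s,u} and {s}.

{s}

Under ⊆, meet is intersection: {s,u} ∩ {s} = {s}.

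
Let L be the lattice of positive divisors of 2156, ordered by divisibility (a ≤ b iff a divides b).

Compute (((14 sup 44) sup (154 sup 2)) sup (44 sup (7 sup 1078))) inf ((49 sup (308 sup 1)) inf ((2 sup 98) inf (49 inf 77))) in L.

7

14 ∨ 44 = 308
154 ∨ 2 = 154
308 ∨ 154 = 308
7 ∨ 1078 = 1078
44 ∨ 1078 = 2156
308 ∨ 2156 = 2156
308 ∨ 1 = 308
49 ∨ 308 = 2156
2 ∨ 98 = 98
49 ∧ 77 = 7
98 ∧ 7 = 7
2156 ∧ 7 = 7
2156 ∧ 7 = 7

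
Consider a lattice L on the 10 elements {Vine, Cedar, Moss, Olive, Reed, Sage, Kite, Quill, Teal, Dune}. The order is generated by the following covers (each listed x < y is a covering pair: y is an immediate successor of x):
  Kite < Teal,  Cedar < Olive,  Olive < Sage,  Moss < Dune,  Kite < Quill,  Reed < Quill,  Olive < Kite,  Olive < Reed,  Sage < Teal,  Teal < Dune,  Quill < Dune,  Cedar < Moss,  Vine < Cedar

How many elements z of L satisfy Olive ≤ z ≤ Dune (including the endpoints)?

7

The interval [Olive, Dune] = {Dune, Kite, Olive, Quill, Reed, Sage, Teal}, which has 7 elements.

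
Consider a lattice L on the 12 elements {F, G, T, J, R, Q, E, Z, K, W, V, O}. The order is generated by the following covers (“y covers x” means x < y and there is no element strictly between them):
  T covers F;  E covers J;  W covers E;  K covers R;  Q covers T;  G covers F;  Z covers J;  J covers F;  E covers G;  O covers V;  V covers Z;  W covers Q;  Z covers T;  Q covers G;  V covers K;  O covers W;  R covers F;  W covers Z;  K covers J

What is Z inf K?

J

Common lower bounds of {Z, K}: F, J.
The greatest among these is J.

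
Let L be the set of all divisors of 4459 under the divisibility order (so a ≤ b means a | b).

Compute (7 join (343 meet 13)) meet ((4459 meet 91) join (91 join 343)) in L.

343 ∧ 13 = 1
7 ∨ 1 = 7
4459 ∧ 91 = 91
91 ∨ 343 = 4459
91 ∨ 4459 = 4459
7 ∧ 4459 = 7

7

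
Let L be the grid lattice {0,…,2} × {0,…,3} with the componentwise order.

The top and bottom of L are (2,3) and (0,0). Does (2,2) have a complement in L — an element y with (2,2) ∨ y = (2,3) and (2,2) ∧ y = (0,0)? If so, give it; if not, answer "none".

For every candidate y, either (2,2) ∨ y ≠ (2,3) or (2,2) ∧ y ≠ (0,0); no complement exists.

none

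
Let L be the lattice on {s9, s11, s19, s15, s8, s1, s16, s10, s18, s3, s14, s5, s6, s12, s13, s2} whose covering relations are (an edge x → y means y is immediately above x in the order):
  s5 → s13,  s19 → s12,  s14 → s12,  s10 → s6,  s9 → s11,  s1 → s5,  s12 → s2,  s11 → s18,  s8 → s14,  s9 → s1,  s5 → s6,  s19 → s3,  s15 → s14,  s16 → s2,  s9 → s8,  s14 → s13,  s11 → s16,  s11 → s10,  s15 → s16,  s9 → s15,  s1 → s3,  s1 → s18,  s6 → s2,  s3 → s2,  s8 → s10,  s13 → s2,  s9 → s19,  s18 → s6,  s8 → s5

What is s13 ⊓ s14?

s14

Common lower bounds of {s13, s14}: s14, s15, s8, s9.
The greatest among these is s14.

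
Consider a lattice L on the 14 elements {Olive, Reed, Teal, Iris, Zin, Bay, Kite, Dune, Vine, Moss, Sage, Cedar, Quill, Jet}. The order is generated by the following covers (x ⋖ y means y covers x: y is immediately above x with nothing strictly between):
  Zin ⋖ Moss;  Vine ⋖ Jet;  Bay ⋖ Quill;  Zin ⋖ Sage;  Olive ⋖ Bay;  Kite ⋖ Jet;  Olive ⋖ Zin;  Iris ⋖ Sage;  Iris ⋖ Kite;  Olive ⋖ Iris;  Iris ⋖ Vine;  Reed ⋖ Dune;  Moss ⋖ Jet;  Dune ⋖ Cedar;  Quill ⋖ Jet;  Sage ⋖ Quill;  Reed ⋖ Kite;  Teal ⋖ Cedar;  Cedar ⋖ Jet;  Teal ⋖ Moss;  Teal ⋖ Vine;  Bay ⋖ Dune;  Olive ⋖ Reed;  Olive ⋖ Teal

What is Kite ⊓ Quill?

Common lower bounds of {Kite, Quill}: Iris, Olive.
The greatest among these is Iris.

Iris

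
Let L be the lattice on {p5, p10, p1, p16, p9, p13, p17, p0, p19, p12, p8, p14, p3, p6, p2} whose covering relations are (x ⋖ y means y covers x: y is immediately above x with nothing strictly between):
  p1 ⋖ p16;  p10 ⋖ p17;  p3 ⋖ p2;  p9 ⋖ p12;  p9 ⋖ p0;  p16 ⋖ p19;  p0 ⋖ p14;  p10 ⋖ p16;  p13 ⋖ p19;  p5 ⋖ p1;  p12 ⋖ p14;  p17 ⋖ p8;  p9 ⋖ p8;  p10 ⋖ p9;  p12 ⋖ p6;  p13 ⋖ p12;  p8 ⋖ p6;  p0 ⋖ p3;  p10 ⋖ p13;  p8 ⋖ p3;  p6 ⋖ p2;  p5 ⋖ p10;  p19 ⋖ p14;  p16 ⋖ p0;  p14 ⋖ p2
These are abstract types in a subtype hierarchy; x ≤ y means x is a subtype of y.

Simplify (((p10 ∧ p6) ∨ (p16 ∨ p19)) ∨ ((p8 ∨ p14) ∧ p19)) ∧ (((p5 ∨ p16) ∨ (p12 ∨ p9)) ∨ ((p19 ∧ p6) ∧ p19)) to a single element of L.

p19

p10 ∧ p6 = p10
p16 ∨ p19 = p19
p10 ∨ p19 = p19
p8 ∨ p14 = p2
p2 ∧ p19 = p19
p19 ∨ p19 = p19
p5 ∨ p16 = p16
p12 ∨ p9 = p12
p16 ∨ p12 = p14
p19 ∧ p6 = p13
p13 ∧ p19 = p13
p14 ∨ p13 = p14
p19 ∧ p14 = p19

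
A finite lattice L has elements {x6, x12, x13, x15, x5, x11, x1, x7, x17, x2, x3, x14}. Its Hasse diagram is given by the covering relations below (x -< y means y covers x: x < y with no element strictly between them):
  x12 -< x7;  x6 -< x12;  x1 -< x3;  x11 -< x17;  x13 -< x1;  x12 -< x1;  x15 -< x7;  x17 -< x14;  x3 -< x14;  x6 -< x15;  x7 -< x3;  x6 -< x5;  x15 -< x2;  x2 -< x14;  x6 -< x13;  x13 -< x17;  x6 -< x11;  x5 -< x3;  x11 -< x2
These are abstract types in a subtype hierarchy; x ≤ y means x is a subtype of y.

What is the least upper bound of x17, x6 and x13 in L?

x17

Common upper bounds of {x17, x6, x13}: x14, x17.
The least among these is x17.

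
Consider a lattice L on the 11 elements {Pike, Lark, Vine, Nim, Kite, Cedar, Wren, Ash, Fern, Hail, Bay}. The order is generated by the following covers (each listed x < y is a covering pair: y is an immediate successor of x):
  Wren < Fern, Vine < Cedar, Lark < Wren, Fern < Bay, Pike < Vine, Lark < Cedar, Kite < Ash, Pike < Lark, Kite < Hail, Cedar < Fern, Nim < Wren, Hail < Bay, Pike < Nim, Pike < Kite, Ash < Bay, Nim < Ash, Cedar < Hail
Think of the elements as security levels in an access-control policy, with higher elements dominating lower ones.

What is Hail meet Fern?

Cedar

Common lower bounds of {Hail, Fern}: Cedar, Lark, Pike, Vine.
The greatest among these is Cedar.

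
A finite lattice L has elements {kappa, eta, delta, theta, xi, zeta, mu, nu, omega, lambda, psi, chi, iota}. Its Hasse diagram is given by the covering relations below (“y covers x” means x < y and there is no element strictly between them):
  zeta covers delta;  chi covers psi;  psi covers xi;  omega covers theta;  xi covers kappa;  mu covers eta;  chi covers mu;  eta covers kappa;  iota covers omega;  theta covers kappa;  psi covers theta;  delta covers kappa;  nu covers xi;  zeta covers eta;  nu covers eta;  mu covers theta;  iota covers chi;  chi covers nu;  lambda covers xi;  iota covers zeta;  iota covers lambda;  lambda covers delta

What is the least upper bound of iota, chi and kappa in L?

iota

Common upper bounds of {iota, chi, kappa}: iota.
The least among these is iota.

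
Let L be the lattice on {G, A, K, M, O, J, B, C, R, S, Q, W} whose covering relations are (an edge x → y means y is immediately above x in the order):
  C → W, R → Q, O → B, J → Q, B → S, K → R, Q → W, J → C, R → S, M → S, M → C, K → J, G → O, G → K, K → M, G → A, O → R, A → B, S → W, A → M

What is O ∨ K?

Common upper bounds of {O, K}: Q, R, S, W.
The least among these is R.

R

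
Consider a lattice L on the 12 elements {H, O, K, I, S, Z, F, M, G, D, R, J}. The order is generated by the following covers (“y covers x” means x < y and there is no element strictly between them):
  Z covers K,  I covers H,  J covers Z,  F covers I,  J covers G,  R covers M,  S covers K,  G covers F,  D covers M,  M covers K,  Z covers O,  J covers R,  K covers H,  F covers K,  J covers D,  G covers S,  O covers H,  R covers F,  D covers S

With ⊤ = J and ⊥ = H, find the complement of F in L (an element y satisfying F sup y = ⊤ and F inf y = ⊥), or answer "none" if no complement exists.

Need y with F ∨ y = J and F ∧ y = H.
Checking each element gives: O.

O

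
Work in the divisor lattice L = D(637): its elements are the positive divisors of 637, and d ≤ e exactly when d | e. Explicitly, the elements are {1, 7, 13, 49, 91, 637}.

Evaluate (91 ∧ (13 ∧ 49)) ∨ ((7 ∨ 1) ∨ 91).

13 ∧ 49 = 1
91 ∧ 1 = 1
7 ∨ 1 = 7
7 ∨ 91 = 91
1 ∨ 91 = 91

91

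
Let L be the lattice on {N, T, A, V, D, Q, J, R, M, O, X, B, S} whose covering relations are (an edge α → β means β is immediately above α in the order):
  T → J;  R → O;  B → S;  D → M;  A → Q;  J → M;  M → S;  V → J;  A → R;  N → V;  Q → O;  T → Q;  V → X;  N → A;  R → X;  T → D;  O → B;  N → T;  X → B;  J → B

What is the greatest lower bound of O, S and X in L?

Common lower bounds of {O, S, X}: A, N, R.
The greatest among these is R.

R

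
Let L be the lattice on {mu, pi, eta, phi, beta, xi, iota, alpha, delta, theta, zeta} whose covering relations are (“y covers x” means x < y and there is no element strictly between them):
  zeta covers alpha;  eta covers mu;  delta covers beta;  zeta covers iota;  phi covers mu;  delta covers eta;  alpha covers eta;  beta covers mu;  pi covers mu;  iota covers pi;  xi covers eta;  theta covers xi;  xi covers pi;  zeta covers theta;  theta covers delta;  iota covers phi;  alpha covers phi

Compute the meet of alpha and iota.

Common lower bounds of {alpha, iota}: mu, phi.
The greatest among these is phi.

phi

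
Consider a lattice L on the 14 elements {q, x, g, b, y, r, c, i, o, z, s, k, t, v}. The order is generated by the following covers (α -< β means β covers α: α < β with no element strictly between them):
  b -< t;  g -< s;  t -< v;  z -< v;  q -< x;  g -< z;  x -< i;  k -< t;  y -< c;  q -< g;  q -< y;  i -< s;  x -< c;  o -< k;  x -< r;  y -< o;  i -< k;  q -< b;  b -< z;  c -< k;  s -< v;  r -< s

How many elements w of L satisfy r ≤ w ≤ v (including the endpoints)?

The interval [r, v] = {r, s, v}, which has 3 elements.

3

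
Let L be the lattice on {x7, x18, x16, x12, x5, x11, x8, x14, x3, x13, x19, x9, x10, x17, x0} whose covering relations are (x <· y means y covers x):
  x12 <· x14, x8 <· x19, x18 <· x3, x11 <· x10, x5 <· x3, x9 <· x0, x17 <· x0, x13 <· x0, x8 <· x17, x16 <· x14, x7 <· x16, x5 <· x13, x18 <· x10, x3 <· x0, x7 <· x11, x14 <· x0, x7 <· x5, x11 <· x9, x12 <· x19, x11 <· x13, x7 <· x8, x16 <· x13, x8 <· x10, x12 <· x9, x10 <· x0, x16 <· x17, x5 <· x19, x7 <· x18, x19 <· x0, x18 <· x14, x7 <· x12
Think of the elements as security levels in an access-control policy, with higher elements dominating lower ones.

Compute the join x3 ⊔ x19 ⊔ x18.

Common upper bounds of {x3, x19, x18}: x0.
The least among these is x0.

x0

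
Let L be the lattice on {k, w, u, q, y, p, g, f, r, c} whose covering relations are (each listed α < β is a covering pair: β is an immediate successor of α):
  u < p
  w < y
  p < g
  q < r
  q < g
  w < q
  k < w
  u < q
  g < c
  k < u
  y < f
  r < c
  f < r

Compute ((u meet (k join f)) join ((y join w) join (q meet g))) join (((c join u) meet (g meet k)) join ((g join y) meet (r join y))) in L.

k ∨ f = f
u ∧ f = k
y ∨ w = y
q ∧ g = q
y ∨ q = r
k ∨ r = r
c ∨ u = c
g ∧ k = k
c ∧ k = k
g ∨ y = c
r ∨ y = r
c ∧ r = r
k ∨ r = r
r ∨ r = r

r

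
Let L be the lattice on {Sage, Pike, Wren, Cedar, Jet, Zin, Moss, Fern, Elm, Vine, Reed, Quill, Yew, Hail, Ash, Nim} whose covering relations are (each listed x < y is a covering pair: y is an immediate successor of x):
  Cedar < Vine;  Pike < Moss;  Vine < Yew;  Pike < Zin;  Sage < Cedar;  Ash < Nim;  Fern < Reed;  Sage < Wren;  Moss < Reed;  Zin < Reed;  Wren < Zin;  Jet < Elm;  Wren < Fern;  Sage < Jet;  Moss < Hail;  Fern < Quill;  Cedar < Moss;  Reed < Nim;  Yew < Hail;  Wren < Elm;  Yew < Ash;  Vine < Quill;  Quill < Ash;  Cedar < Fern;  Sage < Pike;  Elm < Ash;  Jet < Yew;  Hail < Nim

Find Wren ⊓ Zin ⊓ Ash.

Common lower bounds of {Wren, Zin, Ash}: Sage, Wren.
The greatest among these is Wren.

Wren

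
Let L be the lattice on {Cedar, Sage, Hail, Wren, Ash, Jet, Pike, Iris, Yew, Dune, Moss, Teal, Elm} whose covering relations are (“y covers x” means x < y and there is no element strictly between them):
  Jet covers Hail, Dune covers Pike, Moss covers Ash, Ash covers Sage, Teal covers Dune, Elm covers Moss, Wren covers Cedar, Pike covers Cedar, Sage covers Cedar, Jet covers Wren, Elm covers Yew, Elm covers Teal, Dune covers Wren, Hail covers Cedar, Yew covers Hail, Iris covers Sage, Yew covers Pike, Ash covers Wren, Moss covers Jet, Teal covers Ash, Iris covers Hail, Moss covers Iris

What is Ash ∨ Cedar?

Common upper bounds of {Ash, Cedar}: Ash, Elm, Moss, Teal.
The least among these is Ash.

Ash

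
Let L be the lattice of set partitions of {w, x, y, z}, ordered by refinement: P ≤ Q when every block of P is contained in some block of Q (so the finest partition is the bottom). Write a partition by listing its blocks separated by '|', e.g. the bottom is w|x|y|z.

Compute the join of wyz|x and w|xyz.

Common upper bounds of {wyz|x, w|xyz}: wxyz.
The least among these is wxyz.

wxyz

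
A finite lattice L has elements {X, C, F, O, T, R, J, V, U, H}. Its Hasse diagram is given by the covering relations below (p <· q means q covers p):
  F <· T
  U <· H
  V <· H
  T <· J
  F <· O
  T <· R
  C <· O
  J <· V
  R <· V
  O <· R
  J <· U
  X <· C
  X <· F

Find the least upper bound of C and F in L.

Common upper bounds of {C, F}: H, O, R, V.
The least among these is O.

O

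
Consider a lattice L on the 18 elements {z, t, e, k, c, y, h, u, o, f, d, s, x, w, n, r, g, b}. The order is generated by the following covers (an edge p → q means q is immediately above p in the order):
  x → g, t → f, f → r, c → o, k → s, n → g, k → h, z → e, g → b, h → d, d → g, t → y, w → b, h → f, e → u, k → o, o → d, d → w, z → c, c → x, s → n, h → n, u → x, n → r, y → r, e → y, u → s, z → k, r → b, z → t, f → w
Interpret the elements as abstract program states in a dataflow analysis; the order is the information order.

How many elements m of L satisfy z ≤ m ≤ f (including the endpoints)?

5

The interval [z, f] = {f, h, k, t, z}, which has 5 elements.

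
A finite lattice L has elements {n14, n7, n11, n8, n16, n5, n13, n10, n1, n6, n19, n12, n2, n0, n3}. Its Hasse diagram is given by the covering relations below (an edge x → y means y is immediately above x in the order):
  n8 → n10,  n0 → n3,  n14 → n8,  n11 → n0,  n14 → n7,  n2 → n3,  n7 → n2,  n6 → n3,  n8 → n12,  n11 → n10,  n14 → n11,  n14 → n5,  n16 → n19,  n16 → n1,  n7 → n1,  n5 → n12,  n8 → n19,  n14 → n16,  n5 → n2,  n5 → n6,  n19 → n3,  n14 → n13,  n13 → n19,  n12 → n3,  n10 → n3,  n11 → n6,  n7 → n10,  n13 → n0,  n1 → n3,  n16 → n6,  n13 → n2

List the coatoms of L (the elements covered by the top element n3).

n0, n1, n10, n12, n19, n2, n6

The coatoms are exactly the elements covered by n3: n0, n1, n10, n12, n19, n2, n6.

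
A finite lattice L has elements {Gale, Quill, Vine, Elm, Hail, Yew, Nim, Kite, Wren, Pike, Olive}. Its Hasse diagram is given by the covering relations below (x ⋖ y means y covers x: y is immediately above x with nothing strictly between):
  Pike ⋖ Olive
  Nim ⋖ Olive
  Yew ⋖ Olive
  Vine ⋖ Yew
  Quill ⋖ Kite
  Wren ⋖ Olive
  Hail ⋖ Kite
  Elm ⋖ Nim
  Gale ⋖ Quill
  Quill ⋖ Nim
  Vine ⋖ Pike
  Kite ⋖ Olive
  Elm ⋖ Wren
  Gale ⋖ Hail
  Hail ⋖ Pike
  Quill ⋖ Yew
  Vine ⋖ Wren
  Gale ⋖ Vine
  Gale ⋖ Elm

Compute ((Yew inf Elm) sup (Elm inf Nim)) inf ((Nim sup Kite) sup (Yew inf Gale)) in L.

Elm

Yew ∧ Elm = Gale
Elm ∧ Nim = Elm
Gale ∨ Elm = Elm
Nim ∨ Kite = Olive
Yew ∧ Gale = Gale
Olive ∨ Gale = Olive
Elm ∧ Olive = Elm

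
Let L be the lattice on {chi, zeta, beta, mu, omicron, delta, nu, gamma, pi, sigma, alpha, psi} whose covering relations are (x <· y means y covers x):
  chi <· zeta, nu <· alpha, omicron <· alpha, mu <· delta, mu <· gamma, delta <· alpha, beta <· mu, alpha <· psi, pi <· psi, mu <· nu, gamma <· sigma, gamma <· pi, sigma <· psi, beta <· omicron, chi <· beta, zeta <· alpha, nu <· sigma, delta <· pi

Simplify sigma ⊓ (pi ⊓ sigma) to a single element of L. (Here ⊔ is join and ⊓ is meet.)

pi ∧ sigma = gamma
sigma ∧ gamma = gamma

gamma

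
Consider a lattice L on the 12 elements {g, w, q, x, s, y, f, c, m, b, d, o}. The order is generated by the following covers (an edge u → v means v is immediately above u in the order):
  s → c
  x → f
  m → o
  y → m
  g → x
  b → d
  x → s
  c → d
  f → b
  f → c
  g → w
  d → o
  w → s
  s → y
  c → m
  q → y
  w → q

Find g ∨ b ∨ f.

b

Common upper bounds of {g, b, f}: b, d, o.
The least among these is b.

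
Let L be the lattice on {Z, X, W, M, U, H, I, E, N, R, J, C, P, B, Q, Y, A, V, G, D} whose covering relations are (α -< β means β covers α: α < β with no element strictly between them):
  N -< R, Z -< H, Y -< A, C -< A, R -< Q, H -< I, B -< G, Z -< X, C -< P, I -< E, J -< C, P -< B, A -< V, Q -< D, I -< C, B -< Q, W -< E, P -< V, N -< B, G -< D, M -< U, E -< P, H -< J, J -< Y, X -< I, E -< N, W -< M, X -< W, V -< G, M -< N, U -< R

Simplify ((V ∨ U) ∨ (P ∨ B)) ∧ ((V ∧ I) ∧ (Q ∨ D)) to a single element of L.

V ∨ U = D
P ∨ B = B
D ∨ B = D
V ∧ I = I
Q ∨ D = D
I ∧ D = I
D ∧ I = I

I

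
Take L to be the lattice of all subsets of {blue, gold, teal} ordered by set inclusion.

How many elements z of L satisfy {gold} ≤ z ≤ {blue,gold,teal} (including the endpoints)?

4

The interval [{gold}, {blue,gold,teal}] = {{blue,gold,teal}, {blue,gold}, {gold,teal}, {gold}}, which has 4 elements.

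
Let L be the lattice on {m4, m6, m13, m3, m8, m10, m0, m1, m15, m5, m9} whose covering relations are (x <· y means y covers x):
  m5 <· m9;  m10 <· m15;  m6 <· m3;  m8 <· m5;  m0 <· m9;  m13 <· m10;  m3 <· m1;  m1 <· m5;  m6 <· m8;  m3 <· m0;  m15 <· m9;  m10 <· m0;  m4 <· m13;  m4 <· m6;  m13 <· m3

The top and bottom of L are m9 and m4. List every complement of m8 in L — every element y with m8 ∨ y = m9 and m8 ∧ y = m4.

m10, m15

Need y with m8 ∨ y = m9 and m8 ∧ y = m4.
Checking each element gives: m10, m15.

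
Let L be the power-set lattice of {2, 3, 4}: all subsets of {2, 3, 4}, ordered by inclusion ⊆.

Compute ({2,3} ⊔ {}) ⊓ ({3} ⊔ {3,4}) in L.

{3}

{2,3} ∨ {} = {2,3}
{3} ∨ {3,4} = {3,4}
{2,3} ∧ {3,4} = {3}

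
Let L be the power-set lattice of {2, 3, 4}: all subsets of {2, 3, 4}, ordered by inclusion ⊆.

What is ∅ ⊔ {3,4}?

Under ⊆, join is union: ∅ ∪ {3,4} = {3,4}.

{3,4}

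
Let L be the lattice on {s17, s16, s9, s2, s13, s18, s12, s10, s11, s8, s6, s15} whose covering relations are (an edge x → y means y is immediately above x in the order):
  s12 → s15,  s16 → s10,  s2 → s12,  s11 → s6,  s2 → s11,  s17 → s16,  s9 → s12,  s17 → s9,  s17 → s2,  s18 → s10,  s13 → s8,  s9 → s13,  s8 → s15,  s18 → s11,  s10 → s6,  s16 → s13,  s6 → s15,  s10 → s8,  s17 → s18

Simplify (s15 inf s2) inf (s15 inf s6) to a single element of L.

s15 ∧ s2 = s2
s15 ∧ s6 = s6
s2 ∧ s6 = s2

s2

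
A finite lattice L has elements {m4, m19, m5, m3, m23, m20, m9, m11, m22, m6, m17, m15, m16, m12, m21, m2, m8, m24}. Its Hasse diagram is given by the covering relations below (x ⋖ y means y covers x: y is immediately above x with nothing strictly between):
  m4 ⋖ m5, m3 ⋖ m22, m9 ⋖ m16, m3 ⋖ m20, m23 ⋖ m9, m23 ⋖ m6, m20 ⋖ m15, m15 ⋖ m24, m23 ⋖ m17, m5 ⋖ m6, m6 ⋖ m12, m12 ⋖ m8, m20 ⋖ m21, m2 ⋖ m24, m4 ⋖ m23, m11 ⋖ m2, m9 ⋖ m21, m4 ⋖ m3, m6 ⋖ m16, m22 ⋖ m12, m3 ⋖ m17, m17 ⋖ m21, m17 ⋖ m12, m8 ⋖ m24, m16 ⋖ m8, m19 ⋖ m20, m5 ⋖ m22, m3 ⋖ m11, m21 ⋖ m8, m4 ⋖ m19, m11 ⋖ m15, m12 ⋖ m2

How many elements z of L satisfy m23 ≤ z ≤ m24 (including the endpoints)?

The interval [m23, m24] = {m12, m16, m17, m2, m21, m23, m24, m6, m8, m9}, which has 10 elements.

10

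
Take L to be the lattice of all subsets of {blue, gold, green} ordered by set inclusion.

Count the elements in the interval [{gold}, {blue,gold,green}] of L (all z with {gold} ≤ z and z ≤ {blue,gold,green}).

4

The interval [{gold}, {blue,gold,green}] = {{blue,gold,green}, {blue,gold}, {gold,green}, {gold}}, which has 4 elements.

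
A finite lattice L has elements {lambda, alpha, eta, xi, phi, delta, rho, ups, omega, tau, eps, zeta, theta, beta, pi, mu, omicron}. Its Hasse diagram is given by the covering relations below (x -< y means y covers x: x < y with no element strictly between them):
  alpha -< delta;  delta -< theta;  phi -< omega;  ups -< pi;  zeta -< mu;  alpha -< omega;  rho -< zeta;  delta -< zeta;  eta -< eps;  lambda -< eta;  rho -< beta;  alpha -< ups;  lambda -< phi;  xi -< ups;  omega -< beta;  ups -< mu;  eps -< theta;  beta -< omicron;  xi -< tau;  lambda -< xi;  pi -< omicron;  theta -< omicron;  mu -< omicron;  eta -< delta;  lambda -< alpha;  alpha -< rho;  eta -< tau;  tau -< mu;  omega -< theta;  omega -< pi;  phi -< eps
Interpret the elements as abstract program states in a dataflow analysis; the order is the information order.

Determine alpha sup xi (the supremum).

ups

Common upper bounds of {alpha, xi}: mu, omicron, pi, ups.
The least among these is ups.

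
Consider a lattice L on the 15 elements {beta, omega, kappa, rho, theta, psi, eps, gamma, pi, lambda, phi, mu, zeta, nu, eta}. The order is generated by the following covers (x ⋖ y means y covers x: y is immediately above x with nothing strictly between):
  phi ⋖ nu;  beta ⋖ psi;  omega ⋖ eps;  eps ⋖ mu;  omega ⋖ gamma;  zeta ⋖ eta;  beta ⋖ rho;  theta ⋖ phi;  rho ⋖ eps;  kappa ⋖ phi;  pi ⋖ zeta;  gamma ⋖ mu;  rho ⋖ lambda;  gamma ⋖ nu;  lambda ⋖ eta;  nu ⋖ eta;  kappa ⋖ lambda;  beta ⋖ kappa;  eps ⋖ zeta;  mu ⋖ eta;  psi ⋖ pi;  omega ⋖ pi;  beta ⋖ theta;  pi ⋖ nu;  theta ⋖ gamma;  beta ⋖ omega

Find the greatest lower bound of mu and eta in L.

mu

Common lower bounds of {mu, eta}: beta, eps, gamma, mu, omega, rho, theta.
The greatest among these is mu.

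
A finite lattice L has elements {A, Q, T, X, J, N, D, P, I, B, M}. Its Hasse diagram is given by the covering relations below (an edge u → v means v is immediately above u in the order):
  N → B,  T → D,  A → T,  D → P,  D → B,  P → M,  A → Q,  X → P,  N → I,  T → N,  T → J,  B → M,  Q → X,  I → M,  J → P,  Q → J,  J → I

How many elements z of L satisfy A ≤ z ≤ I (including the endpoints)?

The interval [A, I] = {A, I, J, N, Q, T}, which has 6 elements.

6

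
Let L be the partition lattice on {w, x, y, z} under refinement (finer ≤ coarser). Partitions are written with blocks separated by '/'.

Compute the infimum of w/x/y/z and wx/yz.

w/x/y/z

The meet (common refinement) of w/x/y/z and wx/yz intersects blocks pairwise, giving w/x/y/z.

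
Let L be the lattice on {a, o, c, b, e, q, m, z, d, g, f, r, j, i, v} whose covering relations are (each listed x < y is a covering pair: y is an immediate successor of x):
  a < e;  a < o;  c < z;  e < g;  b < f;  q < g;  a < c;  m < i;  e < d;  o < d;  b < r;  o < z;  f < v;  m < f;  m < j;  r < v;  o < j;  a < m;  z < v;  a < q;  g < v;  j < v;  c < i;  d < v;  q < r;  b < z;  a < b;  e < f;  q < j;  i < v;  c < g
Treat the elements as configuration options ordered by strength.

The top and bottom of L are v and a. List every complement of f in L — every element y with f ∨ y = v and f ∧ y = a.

Need y with f ∨ y = v and f ∧ y = a.
Checking each element gives: c, o, q.

c, o, q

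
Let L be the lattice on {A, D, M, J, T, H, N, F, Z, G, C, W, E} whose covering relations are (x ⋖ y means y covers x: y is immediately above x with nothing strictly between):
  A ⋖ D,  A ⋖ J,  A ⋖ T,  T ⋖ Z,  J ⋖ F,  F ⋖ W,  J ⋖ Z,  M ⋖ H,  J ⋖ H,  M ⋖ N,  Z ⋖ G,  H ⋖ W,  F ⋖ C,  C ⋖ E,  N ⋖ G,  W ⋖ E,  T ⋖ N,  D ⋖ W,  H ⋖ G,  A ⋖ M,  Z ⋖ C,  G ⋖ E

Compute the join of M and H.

H

Common upper bounds of {M, H}: E, G, H, W.
The least among these is H.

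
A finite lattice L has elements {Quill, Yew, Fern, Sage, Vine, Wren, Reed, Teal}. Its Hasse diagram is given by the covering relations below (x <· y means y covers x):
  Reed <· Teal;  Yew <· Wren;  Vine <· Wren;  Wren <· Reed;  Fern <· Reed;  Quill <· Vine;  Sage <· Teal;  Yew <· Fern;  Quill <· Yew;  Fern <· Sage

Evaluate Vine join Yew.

Wren

Vine ∨ Yew = Wren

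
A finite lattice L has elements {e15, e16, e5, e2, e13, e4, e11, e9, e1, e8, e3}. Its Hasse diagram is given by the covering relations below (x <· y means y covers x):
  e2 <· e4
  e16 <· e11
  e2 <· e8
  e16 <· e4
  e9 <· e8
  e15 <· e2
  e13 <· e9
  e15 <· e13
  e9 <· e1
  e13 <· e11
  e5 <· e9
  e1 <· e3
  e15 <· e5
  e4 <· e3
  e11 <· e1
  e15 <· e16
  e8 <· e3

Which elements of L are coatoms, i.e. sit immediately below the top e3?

The coatoms are exactly the elements covered by e3: e1, e4, e8.

e1, e4, e8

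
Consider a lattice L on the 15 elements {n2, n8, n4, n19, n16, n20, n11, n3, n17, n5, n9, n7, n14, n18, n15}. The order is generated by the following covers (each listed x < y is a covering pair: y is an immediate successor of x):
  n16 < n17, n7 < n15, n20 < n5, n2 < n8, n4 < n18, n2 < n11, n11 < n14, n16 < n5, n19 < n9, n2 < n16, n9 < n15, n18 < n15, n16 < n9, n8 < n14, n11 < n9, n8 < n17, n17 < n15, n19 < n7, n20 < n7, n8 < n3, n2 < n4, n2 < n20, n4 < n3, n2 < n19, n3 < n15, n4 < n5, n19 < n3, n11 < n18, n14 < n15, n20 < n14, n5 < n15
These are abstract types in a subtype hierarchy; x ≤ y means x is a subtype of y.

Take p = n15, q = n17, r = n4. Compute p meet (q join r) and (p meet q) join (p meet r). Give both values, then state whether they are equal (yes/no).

n15; n15; yes

q join r = n15, so p meet (q join r) = n15 meet n15 = n15.
p meet q = n17 and p meet r = n4, so (p meet q) join (p meet r) = n17 join n4 = n15.
Equal: yes.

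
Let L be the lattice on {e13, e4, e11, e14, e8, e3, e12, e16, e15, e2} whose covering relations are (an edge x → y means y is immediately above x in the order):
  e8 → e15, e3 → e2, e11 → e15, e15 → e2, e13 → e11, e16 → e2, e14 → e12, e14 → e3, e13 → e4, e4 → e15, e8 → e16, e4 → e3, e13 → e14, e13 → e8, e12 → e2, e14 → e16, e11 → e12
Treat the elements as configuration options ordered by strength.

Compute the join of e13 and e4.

e4

Common upper bounds of {e13, e4}: e15, e2, e3, e4.
The least among these is e4.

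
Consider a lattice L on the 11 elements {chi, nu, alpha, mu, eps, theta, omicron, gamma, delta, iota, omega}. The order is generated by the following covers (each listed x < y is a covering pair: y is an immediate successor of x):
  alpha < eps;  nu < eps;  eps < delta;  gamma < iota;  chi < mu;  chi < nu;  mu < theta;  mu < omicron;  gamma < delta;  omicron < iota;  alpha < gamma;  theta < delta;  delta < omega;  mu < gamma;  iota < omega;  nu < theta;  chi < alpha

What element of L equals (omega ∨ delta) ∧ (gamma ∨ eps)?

omega ∨ delta = omega
gamma ∨ eps = delta
omega ∧ delta = delta

delta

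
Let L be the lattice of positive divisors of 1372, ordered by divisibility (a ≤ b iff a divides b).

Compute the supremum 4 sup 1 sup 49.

196

In the divisibility order, the join is the least common multiple: lcm(4, 1, 49) = 196.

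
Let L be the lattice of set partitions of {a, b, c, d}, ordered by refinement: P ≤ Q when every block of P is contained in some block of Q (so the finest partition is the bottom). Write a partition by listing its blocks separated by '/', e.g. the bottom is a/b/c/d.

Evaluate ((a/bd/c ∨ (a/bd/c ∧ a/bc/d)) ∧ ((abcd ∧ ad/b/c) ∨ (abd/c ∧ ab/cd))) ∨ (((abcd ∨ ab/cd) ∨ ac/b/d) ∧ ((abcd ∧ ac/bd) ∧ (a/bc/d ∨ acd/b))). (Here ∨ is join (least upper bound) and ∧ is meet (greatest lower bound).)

a/bd/c ∧ a/bc/d = a/b/c/d
a/bd/c ∨ a/b/c/d = a/bd/c
abcd ∧ ad/b/c = ad/b/c
abd/c ∧ ab/cd = ab/c/d
ad/b/c ∨ ab/c/d = abd/c
a/bd/c ∧ abd/c = a/bd/c
abcd ∨ ab/cd = abcd
abcd ∨ ac/b/d = abcd
abcd ∧ ac/bd = ac/bd
a/bc/d ∨ acd/b = abcd
ac/bd ∧ abcd = ac/bd
abcd ∧ ac/bd = ac/bd
a/bd/c ∨ ac/bd = ac/bd

ac/bd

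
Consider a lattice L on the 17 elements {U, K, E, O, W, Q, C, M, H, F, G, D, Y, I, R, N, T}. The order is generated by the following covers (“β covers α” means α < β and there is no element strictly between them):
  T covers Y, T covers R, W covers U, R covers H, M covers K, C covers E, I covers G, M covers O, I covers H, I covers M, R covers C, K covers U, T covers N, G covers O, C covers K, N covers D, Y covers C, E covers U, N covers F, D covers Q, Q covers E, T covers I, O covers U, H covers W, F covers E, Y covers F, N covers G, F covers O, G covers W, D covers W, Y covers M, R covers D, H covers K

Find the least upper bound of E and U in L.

E

Common upper bounds of {E, U}: C, D, E, F, N, Q, R, T, Y.
The least among these is E.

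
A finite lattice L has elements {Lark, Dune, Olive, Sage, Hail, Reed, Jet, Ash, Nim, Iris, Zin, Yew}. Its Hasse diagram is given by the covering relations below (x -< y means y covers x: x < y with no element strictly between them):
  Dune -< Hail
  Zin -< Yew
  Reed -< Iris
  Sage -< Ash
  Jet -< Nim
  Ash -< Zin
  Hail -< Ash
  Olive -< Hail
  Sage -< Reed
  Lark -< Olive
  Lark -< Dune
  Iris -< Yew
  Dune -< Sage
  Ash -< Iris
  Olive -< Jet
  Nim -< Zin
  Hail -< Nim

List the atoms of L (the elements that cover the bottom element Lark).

The atoms are exactly the elements that cover Lark: Dune, Olive.

Dune, Olive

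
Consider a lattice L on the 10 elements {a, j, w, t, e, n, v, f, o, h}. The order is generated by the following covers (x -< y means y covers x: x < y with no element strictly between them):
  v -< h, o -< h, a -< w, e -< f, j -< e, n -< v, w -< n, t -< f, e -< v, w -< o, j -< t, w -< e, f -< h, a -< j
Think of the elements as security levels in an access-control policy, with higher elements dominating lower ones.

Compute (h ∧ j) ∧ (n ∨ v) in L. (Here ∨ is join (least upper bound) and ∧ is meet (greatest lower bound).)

h ∧ j = j
n ∨ v = v
j ∧ v = j

j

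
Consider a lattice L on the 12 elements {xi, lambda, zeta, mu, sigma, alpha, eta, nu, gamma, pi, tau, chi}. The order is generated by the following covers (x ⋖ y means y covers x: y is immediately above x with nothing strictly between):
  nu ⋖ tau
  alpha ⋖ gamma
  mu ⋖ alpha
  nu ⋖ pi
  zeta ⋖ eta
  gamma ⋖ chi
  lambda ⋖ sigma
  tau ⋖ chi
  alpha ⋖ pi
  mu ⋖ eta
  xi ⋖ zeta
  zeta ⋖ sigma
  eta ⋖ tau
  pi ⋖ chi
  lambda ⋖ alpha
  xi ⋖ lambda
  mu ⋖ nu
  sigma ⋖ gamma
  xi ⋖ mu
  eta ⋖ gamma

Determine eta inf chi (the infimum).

Common lower bounds of {eta, chi}: eta, mu, xi, zeta.
The greatest among these is eta.

eta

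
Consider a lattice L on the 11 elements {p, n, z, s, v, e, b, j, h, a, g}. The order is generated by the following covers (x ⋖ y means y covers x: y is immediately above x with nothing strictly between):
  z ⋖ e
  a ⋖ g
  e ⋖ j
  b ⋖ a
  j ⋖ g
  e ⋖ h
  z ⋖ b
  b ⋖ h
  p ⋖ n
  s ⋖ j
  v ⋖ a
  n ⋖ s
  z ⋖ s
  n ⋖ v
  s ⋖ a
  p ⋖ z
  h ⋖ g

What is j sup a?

Common upper bounds of {j, a}: g.
The least among these is g.

g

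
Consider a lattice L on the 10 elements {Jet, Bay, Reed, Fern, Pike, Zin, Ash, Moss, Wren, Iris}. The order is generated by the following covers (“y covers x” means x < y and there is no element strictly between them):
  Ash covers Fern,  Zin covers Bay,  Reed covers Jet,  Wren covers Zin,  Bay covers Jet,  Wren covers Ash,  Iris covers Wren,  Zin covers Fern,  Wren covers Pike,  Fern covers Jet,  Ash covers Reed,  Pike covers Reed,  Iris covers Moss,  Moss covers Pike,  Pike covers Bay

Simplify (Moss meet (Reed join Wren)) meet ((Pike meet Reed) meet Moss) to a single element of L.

Reed

Reed ∨ Wren = Wren
Moss ∧ Wren = Pike
Pike ∧ Reed = Reed
Reed ∧ Moss = Reed
Pike ∧ Reed = Reed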